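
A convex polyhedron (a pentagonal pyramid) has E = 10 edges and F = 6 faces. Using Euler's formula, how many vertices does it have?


Polyhedron: pentagonal pyramid
Euler's formula for convex polyhedra: V - E + F = 2
Given: E = 10 edges and F = 6 faces
Solve for V:
V = 2 + E - F = 2 + 10 - 6 = 6
6 vertices


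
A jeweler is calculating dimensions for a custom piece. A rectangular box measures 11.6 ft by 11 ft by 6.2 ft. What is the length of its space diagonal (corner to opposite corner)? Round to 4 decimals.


Shape: rectangular box (space diagonal)
l = 11.6 ft, w = 11 ft, h = 6.2 ft
Visualize: the diagonal of the base, then a right triangle with that diagonal and the height.
Formula: d = sqrt(l^2 + w^2 + h^2)
l^2 + w^2 + h^2 = 134.56 + 121 + 38.44 = 294
d = sqrt(294)
d = 17.1464
17.1464 ft


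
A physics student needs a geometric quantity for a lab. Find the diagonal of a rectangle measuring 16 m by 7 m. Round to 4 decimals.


Shape: rectangle (diagonal via Pythagoras)
Sides: 16 m and 7 m
Formula: d = sqrt(l^2 + w^2)
l^2 = 256, w^2 = 49
l^2 + w^2 = 305
d = sqrt(305)
d = 17.4642
17.4642 m


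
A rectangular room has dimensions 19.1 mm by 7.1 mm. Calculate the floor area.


Shape: rectangle
Length l = 19.1 mm, Width w = 7.1 mm
Formula: A = l * w
A = 19.1 * 7.1
A = 135.61
135.61 mm^2


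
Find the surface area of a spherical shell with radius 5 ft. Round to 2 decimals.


Shape: sphere
Radius r = 5 ft
Formula: SA = 4 * pi * r^2
r^2 = 25
SA = 4 * pi * 25
SA = 100 * pi
SA = 314.16
314.16 ft^2


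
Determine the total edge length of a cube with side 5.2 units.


Shape: cube
Side s = 5.2 units
A cube has 12 edges, all equal.
Formula: total edge length = 12 * s
Total = 12 * 5.2
Total = 62.4
62.4 units


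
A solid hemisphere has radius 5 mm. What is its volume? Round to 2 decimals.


Shape: hemisphere (half of a sphere)
Radius r = 5 mm
Formula: V = (1/2) * (4/3) * pi * r^3 = (2/3) * pi * r^3
r^3 = 125
(2/3) * 125 = 83.333333
V = 83.333333 * pi
V = 261.8
261.8 mm^3


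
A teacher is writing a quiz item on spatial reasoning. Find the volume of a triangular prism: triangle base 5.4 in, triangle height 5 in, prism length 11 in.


Shape: triangular prism
Triangle base = 5.4 in, triangle height = 5 in, prism length L = 11 in
Formula: V = (1/2 * b * h_tri) * L
Cross-section area = 0.5 * 5.4 * 5 = 13.5
V = 13.5 * 11
V = 148.5
148.5 in^3


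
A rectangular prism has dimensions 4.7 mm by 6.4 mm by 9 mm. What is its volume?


Shape: rectangular prism
l = 4.7 mm, w = 6.4 mm, h = 9 mm
Formula: V = l * w * h
V = 4.7 * 6.4 * 9
V = 30.08 * 9
V = 270.72
270.72 mm^3


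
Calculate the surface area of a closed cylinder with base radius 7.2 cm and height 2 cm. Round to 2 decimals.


Shape: closed cylinder
Radius r = 7.2 cm, Height h = 2 cm
Formula: SA = 2*pi*r^2 + 2*pi*r*h = 2*pi*r*(r + h)
r + h = 9.2
2 * r * (r + h) = 2 * 7.2 * 9.2 = 132.48
SA = 132.48 * pi
SA = 416.2
416.2 cm^2


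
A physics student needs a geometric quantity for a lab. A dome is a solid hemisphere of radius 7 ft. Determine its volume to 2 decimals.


Shape: hemisphere (half of a sphere)
Radius r = 7 ft
Formula: V = (1/2) * (4/3) * pi * r^3 = (2/3) * pi * r^3
r^3 = 343
(2/3) * 343 = 228.666667
V = 228.666667 * pi
V = 718.38
718.38 ft^3


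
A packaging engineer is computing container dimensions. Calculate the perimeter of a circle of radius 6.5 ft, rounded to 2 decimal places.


Shape: circle
Radius r = 6.5 ft
Formula: C = 2 * pi * r
C = 2 * pi * 6.5
C = 13 * pi
C = 40.84
40.84 ft


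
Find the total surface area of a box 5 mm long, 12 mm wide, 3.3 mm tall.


Shape: rectangular prism
l = 5 mm, w = 12 mm, h = 3.3 mm
Formula: SA = 2(lw + lh + wh)
lw = 60, lh = 16.5, wh = 39.6
lw + lh + wh = 116.1
SA = 2 * 116.1
SA = 232.2
232.2 mm^2


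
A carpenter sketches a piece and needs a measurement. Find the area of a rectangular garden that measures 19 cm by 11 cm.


Shape: rectangle
Length l = 19 cm, Width w = 11 cm
Formula: A = l * w
A = 19 * 11
A = 209
209 cm^2


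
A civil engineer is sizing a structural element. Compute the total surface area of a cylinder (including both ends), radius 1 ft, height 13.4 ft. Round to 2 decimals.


Shape: closed cylinder
Radius r = 1 ft, Height h = 13.4 ft
Formula: SA = 2*pi*r^2 + 2*pi*r*h = 2*pi*r*(r + h)
r + h = 14.4
2 * r * (r + h) = 2 * 1 * 14.4 = 28.8
SA = 28.8 * pi
SA = 90.48
90.48 ft^2


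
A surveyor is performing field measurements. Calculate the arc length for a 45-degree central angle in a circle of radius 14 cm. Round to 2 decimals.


Shape: circular arc
Radius r = 14 cm, Angle = 45 degrees
Formula: L = (angle/360) * 2 * pi * r
2 * pi * r = 28 * pi
L = (45/360) * 28 * pi
L = 3.5 * pi
L = 11
11 cm


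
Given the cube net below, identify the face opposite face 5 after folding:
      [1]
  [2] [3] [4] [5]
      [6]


Net: cross layout. Take square 3 as the base (bottom).
Fold the four squares in the horizontal row up around 3: 2 -> left, 4 -> right, 5 wraps to the top.
Fold 1 and 6 up from 3: 1 -> back, 6 -> front.
Opposite pairs are therefore: (1, 6), (2, 4), (3, 5).
Face 5 is opposite face 3.
face 3


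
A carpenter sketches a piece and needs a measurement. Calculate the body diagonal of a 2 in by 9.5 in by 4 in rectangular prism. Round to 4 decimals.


Shape: rectangular box (space diagonal)
l = 2 in, w = 9.5 in, h = 4 in
Visualize: the diagonal of the base, then a right triangle with that diagonal and the height.
Formula: d = sqrt(l^2 + w^2 + h^2)
l^2 + w^2 + h^2 = 4 + 90.25 + 16 = 110.25
d = sqrt(110.25)
d = 10.5
10.5 in


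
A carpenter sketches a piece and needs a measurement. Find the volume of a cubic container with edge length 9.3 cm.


Shape: cube
Side s = 9.3 cm
Formula: V = s^3
V = 9.3 * 9.3 * 9.3
V = 86.49 * 9.3
V = 804.357
804.357 cm^3


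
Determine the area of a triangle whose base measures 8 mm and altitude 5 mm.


Shape: triangle
Base b = 8 mm, Height h = 5 mm
Formula: A = (1/2) * b * h
A = 0.5 * 8 * 5
A = 0.5 * 40
A = 20
20 mm^2


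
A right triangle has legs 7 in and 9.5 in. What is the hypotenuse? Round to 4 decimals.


Shape: right triangle
Legs a = 7 in, b = 9.5 in
Formula: c = sqrt(a^2 + b^2)
a^2 = 49, b^2 = 90.25
a^2 + b^2 = 139.25
c = sqrt(139.25)
c = 11.8004
11.8004 in


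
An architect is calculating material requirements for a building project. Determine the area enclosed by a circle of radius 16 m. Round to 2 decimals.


Shape: circle
Radius r = 16 m
Formula: A = pi * r^2
r^2 = 16^2 = 256
A = pi * 256
A = 804.25
804.25 m^2


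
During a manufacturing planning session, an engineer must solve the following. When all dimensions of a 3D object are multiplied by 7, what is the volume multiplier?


Linear scale factor k = 7
Rule: under a linear scaling by k, volumes scale by k^3.
k^3 = 7 * 7 * 7
k^3 = 49 * 7
k^3 = 343
Volume scales by a factor of 343.
343 (dimensionless)


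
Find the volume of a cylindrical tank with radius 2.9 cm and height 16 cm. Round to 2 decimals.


Shape: cylinder
Radius r = 2.9 cm, Height h = 16 cm
Formula: V = pi * r^2 * h
r^2 = 8.41
V = pi * 8.41 * 16
V = 134.56 * pi
V = 422.73
422.73 cm^3


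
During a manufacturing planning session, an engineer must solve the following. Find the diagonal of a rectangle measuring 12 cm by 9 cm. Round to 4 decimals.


Shape: rectangle (diagonal via Pythagoras)
Sides: 12 cm and 9 cm
Formula: d = sqrt(l^2 + w^2)
l^2 = 144, w^2 = 81
l^2 + w^2 = 225
d = sqrt(225)
d = 15.0
15 cm


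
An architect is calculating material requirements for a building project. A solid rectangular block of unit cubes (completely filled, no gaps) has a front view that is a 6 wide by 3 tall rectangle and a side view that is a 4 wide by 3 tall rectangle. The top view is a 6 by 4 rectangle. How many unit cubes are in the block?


Orthographic views of a solid rectangular block:
Front view 6 x 3 -> length = 6, height = 3
Side view 4 x 3 -> width = 4, height = 3 (consistent)
Top view 6 x 4 -> confirms length = 6, width = 4
The block is 6 x 4 x 3.
Total unit cubes = 6 * 4 * 3 = 72
72 unit cubes


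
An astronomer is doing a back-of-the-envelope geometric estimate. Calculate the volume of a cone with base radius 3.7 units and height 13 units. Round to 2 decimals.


Shape: cone
Radius r = 3.7 units, Height h = 13 units
Formula: V = (1/3) * pi * r^2 * h
r^2 = 13.69
pi * r^2 * h = pi * 13.69 * 13 = 177.97 * pi
V = 177.97 * pi / 3
V = 186.37
186.37 units^3


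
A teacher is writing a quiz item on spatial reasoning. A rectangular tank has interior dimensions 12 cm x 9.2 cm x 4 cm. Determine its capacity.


Shape: rectangular prism
l = 12 cm, w = 9.2 cm, h = 4 cm
Formula: V = l * w * h
V = 12 * 9.2 * 4
V = 110.4 * 4
V = 441.6
441.6 cm^3


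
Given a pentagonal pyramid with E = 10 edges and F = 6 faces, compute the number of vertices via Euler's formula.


Polyhedron: pentagonal pyramid
Euler's formula for convex polyhedra: V - E + F = 2
Given: E = 10 edges and F = 6 faces
Solve for V:
V = 2 + E - F = 2 + 10 - 6 = 6
6 vertices


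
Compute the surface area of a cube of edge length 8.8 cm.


Shape: cube
Side s = 8.8 cm
A cube has 6 square faces.
Formula: SA = 6 * s^2
s^2 = 77.44
SA = 6 * 77.44
SA = 464.64
464.64 cm^2


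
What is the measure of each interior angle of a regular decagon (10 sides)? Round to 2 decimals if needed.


Shape: regular decagon (10 sides)
Formula: interior angle = (n - 2) * 180 / n
(n - 2) = 8
(n - 2) * 180 = 1440
angle = 1440 / 10
angle = 144
144 degrees


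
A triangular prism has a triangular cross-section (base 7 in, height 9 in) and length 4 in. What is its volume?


Shape: triangular prism
Triangle base = 7 in, triangle height = 9 in, prism length L = 4 in
Formula: V = (1/2 * b * h_tri) * L
Cross-section area = 0.5 * 7 * 9 = 31.5
V = 31.5 * 4
V = 126
126 in^3


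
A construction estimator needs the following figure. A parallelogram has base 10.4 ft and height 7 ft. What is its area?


Shape: parallelogram
Base b = 10.4 ft, Height h = 7 ft
Formula: A = b * h
A = 10.4 * 7
A = 72.8
72.8 ft^2


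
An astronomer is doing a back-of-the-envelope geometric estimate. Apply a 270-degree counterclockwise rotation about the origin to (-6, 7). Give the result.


Transformation: rotation about the origin
Original point: (-6, 7)
Rule for 270 deg counterclockwise: (x, y) -> (y, -x)
Apply: (-6, 7) -> (7, 6)
(7, 6)


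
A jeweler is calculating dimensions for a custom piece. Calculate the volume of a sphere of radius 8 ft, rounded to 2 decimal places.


Shape: sphere
Radius r = 8 ft
Formula: V = (4/3) * pi * r^3
r^3 = 512
(4/3) * 512 = 682.666667
V = 682.666667 * pi
V = 2144.66
2144.66 ft^3


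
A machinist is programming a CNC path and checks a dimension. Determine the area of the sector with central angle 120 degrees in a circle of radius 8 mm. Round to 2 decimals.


Shape: circular sector
Radius r = 8 mm, Angle = 120 degrees
Formula: A = (angle/360) * pi * r^2
r^2 = 64
Fraction of circle = 120/360
A = (120/360) * pi * 64
A = 21.333333 * pi
A = 67.02
67.02 mm^2


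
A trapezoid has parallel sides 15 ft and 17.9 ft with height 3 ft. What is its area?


Shape: trapezoid
Parallel sides a = 15 ft, b = 17.9 ft; Height h = 3 ft
Formula: A = (a + b) * h / 2
a + b = 15 + 17.9 = 32.9
A = 32.9 * 3 / 2
A = 98.7 / 2
A = 49.35
49.35 ft^2


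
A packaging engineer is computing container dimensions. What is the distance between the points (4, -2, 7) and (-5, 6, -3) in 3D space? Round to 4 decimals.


3D distance between two points
P1 = (4, -2, 7), P2 = (-5, 6, -3)
Formula: d = sqrt((x2-x1)^2 + (y2-y1)^2 + (z2-z1)^2)
dx = -5 - 4 = -9
dy = 6 - -2 = 8
dz = -3 - 7 = -10
dx^2 + dy^2 + dz^2 = 81 + 64 + 100 = 245
d = sqrt(245)
d = 15.6525
15.6525 units


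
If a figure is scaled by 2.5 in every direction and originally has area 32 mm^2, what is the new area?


Linear scale factor k = 2.5
Original area = 32 mm^2
Rule: under a linear scaling by k, areas scale by k^2.
k^2 = 2.5^2 = 6.25
New area = 32 * 6.25
New area = 200
200 mm^2


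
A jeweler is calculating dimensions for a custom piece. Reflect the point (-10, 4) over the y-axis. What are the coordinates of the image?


Transformation: reflection
Original point: (-10, 4)
Rule for reflection over the y-axis: (x, y) -> (-x, y)
Apply: (-10, 4) -> (10, 4)
(10, 4)


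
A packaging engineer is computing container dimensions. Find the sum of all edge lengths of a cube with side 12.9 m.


Shape: cube
Side s = 12.9 m
A cube has 12 edges, all equal.
Formula: total edge length = 12 * s
Total = 12 * 12.9
Total = 154.8
154.8 m


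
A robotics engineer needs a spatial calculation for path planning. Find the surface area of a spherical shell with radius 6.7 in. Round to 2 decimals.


Shape: sphere
Radius r = 6.7 in
Formula: SA = 4 * pi * r^2
r^2 = 44.89
SA = 4 * pi * 44.89
SA = 179.56 * pi
SA = 564.1
564.1 in^2


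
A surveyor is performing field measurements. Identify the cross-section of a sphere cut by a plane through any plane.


Solid: sphere
Cutting plane: through any plane
Visualize the intersection of the plane with the solid's surface.
The boundary of the cut region is a circle.
circle


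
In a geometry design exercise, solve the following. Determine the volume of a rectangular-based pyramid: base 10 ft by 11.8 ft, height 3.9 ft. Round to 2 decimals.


Shape: rectangular pyramid
Base: 10 ft x 11.8 ft, Height h = 3.9 ft
Formula: V = (1/3) * base_area * h
base_area = 10 * 11.8 = 118
base_area * h = 118 * 3.9 = 460.2
V = 460.2 / 3
V = 153.4
153.4 ft^3


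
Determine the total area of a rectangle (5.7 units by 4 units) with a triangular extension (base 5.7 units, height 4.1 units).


Composite shape: rectangle + triangle
Rectangle area = 5.7 * 4 = 22.8
Triangle area = 0.5 * 5.7 * 4.1 = 11.685
Total = 22.8 + 11.685
Total = 34.485
34.485 units^2


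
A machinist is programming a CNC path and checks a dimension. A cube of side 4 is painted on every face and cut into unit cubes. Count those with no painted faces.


Large cube: 4 x 4 x 4, cut into unit cubes.
n = 4, so n - 2 = 2
Unpainted cubes form the interior (n - 2)^3 block.
(n - 2)^3 = 2^3 = 8
8 unit cubes


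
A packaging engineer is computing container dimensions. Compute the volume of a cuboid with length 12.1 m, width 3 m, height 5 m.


Shape: rectangular prism
l = 12.1 m, w = 3 m, h = 5 m
Formula: V = l * w * h
V = 12.1 * 3 * 5
V = 36.3 * 5
V = 181.5
181.5 m^3


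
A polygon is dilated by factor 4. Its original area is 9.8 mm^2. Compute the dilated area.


Linear scale factor k = 4
Original area = 9.8 mm^2
Rule: under a linear scaling by k, areas scale by k^2.
k^2 = 4^2 = 16
New area = 9.8 * 16
New area = 156.8
156.8 mm^2


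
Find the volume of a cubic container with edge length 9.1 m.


Shape: cube
Side s = 9.1 m
Formula: V = s^3
V = 9.1 * 9.1 * 9.1
V = 82.81 * 9.1
V = 753.571
753.571 m^3


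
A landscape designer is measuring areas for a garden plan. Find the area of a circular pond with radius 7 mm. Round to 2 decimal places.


Shape: circle
Radius r = 7 mm
Formula: A = pi * r^2
r^2 = 7^2 = 49
A = pi * 49
A = 153.94
153.94 mm^2


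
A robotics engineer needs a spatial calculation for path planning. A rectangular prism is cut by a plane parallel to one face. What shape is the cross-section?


Solid: rectangular prism
Cutting plane: parallel to one face
Visualize the intersection of the plane with the solid's surface.
The boundary of the cut region is a rectangle.
rectangle


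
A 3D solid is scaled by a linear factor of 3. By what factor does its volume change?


Linear scale factor k = 3
Rule: under a linear scaling by k, volumes scale by k^3.
k^3 = 3 * 3 * 3
k^3 = 9 * 3
k^3 = 27
Volume scales by a factor of 27.
27 (dimensionless)


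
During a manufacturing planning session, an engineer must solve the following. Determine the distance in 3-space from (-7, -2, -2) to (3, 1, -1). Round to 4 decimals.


3D distance between two points
P1 = (-7, -2, -2), P2 = (3, 1, -1)
Formula: d = sqrt((x2-x1)^2 + (y2-y1)^2 + (z2-z1)^2)
dx = 3 - -7 = 10
dy = 1 - -2 = 3
dz = -1 - -2 = 1
dx^2 + dy^2 + dz^2 = 100 + 9 + 1 = 110
d = sqrt(110)
d = 10.4881
10.4881 units


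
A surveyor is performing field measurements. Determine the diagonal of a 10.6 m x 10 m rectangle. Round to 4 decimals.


Shape: rectangle (diagonal via Pythagoras)
Sides: 10.6 m and 10 m
Formula: d = sqrt(l^2 + w^2)
l^2 = 112.36, w^2 = 100
l^2 + w^2 = 212.36
d = sqrt(212.36)
d = 14.5726
14.5726 m


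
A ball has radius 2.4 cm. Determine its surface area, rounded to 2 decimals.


Shape: sphere
Radius r = 2.4 cm
Formula: SA = 4 * pi * r^2
r^2 = 5.76
SA = 4 * pi * 5.76
SA = 23.04 * pi
SA = 72.38
72.38 cm^2


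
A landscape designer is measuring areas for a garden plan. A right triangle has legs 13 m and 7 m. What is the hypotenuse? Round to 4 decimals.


Shape: right triangle
Legs a = 13 m, b = 7 m
Formula: c = sqrt(a^2 + b^2)
a^2 = 169, b^2 = 49
a^2 + b^2 = 218
c = sqrt(218)
c = 14.7648
14.7648 m


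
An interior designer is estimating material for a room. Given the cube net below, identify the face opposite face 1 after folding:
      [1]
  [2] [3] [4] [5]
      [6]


Net: cross layout. Take square 3 as the base (bottom).
Fold the four squares in the horizontal row up around 3: 2 -> left, 4 -> right, 5 wraps to the top.
Fold 1 and 6 up from 3: 1 -> back, 6 -> front.
Opposite pairs are therefore: (1, 6), (2, 4), (3, 5).
Face 1 is opposite face 6.
face 6


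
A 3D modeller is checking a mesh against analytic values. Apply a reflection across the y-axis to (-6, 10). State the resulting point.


Transformation: reflection
Original point: (-6, 10)
Rule for reflection over the y-axis: (x, y) -> (-x, y)
Apply: (-6, 10) -> (6, 10)
(6, 10)


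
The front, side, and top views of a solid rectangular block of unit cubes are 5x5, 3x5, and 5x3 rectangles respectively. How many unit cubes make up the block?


Orthographic views of a solid rectangular block:
Front view 5 x 5 -> length = 5, height = 5
Side view 3 x 5 -> width = 3, height = 5 (consistent)
Top view 5 x 3 -> confirms length = 5, width = 3
The block is 5 x 3 x 5.
Total unit cubes = 5 * 3 * 5 = 75
75 unit cubes


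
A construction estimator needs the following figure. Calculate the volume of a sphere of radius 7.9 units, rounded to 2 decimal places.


Shape: sphere
Radius r = 7.9 units
Formula: V = (4/3) * pi * r^3
r^3 = 493.039
(4/3) * 493.039 = 657.385333
V = 657.385333 * pi
V = 2065.24
2065.24 units^3


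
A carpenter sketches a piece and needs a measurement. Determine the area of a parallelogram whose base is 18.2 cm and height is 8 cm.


Shape: parallelogram
Base b = 18.2 cm, Height h = 8 cm
Formula: A = b * h
A = 18.2 * 8
A = 145.6
145.6 cm^2


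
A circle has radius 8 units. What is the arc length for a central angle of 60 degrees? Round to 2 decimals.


Shape: circular arc
Radius r = 8 units, Angle = 60 degrees
Formula: L = (angle/360) * 2 * pi * r
2 * pi * r = 16 * pi
L = (60/360) * 16 * pi
L = 2.666667 * pi
L = 8.38
8.38 units


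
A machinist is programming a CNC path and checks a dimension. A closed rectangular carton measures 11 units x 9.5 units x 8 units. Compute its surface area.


Shape: rectangular prism
l = 11 units, w = 9.5 units, h = 8 units
Formula: SA = 2(lw + lh + wh)
lw = 104.5, lh = 88, wh = 76
lw + lh + wh = 268.5
SA = 2 * 268.5
SA = 537
537 units^2


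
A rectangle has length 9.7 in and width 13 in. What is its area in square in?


Shape: rectangle
Length l = 9.7 in, Width w = 13 in
Formula: A = l * w
A = 9.7 * 13
A = 126.1
126.1 in^2


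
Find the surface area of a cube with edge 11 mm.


Shape: cube
Side s = 11 mm
A cube has 6 square faces.
Formula: SA = 6 * s^2
s^2 = 121
SA = 6 * 121
SA = 726
726 mm^2


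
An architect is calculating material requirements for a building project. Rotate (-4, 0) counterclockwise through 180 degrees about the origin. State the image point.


Transformation: rotation about the origin
Original point: (-4, 0)
Rule for 180 deg: (x, y) -> (-x, -y)
Apply: (-4, 0) -> (4, 0)
(4, 0)


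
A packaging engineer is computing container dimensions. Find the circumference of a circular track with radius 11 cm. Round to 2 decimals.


Shape: circle
Radius r = 11 cm
Formula: C = 2 * pi * r
C = 2 * pi * 11
C = 22 * pi
C = 69.12
69.12 cm


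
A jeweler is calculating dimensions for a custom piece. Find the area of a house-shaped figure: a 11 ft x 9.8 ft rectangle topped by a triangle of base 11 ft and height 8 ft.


Composite shape: rectangle + triangle
Rectangle area = 11 * 9.8 = 107.8
Triangle area = 0.5 * 11 * 8 = 44
Total = 107.8 + 44
Total = 151.8
151.8 ft^2


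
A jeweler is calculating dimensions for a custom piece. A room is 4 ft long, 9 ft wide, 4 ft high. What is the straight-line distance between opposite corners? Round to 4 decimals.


Shape: rectangular box (space diagonal)
l = 4 ft, w = 9 ft, h = 4 ft
Visualize: the diagonal of the base, then a right triangle with that diagonal and the height.
Formula: d = sqrt(l^2 + w^2 + h^2)
l^2 + w^2 + h^2 = 16 + 81 + 16 = 113
d = sqrt(113)
d = 10.6301
10.6301 ft


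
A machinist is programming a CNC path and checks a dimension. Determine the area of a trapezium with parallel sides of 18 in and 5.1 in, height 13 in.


Shape: trapezoid
Parallel sides a = 18 in, b = 5.1 in; Height h = 13 in
Formula: A = (a + b) * h / 2
a + b = 18 + 5.1 = 23.1
A = 23.1 * 13 / 2
A = 300.3 / 2
A = 150.15
150.15 in^2


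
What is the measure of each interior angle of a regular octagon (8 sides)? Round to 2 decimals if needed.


Shape: regular octagon (8 sides)
Formula: interior angle = (n - 2) * 180 / n
(n - 2) = 6
(n - 2) * 180 = 1080
angle = 1080 / 8
angle = 135
135 degrees


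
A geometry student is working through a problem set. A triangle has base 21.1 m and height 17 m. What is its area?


Shape: triangle
Base b = 21.1 m, Height h = 17 m
Formula: A = (1/2) * b * h
A = 0.5 * 21.1 * 17
A = 0.5 * 358.7
A = 179.35
179.35 m^2


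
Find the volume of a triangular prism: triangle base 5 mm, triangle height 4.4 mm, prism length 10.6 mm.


Shape: triangular prism
Triangle base = 5 mm, triangle height = 4.4 mm, prism length L = 10.6 mm
Formula: V = (1/2 * b * h_tri) * L
Cross-section area = 0.5 * 5 * 4.4 = 11
V = 11 * 10.6
V = 116.6
116.6 mm^3


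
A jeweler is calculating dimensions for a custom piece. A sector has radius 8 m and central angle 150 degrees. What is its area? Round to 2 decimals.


Shape: circular sector
Radius r = 8 m, Angle = 150 degrees
Formula: A = (angle/360) * pi * r^2
r^2 = 64
Fraction of circle = 150/360
A = (150/360) * pi * 64
A = 26.666667 * pi
A = 83.78
83.78 m^2


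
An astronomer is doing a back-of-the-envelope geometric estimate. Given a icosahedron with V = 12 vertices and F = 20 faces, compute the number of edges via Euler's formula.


Polyhedron: icosahedron
Euler's formula for convex polyhedra: V - E + F = 2
Given: V = 12 vertices and F = 20 faces
Solve for E:
E = V + F - 2 = 12 + 20 - 2 = 30
30 edges


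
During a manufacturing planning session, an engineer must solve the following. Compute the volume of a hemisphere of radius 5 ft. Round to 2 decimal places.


Shape: hemisphere (half of a sphere)
Radius r = 5 ft
Formula: V = (1/2) * (4/3) * pi * r^3 = (2/3) * pi * r^3
r^3 = 125
(2/3) * 125 = 83.333333
V = 83.333333 * pi
V = 261.8
261.8 ft^3


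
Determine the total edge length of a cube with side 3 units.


Shape: cube
Side s = 3 units
A cube has 12 edges, all equal.
Formula: total edge length = 12 * s
Total = 12 * 3
Total = 36
36 units


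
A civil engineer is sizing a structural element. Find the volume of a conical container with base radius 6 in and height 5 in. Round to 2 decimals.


Shape: cone
Radius r = 6 in, Height h = 5 in
Formula: V = (1/3) * pi * r^2 * h
r^2 = 36
pi * r^2 * h = pi * 36 * 5 = 180 * pi
V = 180 * pi / 3
V = 188.5
188.5 in^3


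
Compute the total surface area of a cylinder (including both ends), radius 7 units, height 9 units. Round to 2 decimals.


Shape: closed cylinder
Radius r = 7 units, Height h = 9 units
Formula: SA = 2*pi*r^2 + 2*pi*r*h = 2*pi*r*(r + h)
r + h = 16
2 * r * (r + h) = 2 * 7 * 16 = 224
SA = 224 * pi
SA = 703.72
703.72 units^2


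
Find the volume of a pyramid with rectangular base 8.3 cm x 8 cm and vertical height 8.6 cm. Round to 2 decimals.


Shape: rectangular pyramid
Base: 8.3 cm x 8 cm, Height h = 8.6 cm
Formula: V = (1/3) * base_area * h
base_area = 8.3 * 8 = 66.4
base_area * h = 66.4 * 8.6 = 571.04
V = 571.04 / 3
V = 190.35
190.35 cm^3


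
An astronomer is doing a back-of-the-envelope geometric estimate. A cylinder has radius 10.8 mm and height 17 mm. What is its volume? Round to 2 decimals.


Shape: cylinder
Radius r = 10.8 mm, Height h = 17 mm
Formula: V = pi * r^2 * h
r^2 = 116.64
V = pi * 116.64 * 17
V = 1982.88 * pi
V = 6229.4
6229.4 mm^3


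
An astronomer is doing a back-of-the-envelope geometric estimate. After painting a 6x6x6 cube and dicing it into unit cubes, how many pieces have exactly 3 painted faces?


Large cube: 6 x 6 x 6, cut into unit cubes.
Cubes with 3 painted faces are at the corners. A cube always has 8 corners.
Count = 8
8 unit cubes


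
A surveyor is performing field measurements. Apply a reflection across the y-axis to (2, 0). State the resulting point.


Transformation: reflection
Original point: (2, 0)
Rule for reflection over the y-axis: (x, y) -> (-x, y)
Apply: (2, 0) -> (-2, 0)
(-2, 0)


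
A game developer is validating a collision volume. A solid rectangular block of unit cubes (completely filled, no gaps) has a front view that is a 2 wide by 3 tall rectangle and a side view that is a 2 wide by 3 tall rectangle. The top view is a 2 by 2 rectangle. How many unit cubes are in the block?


Orthographic views of a solid rectangular block:
Front view 2 x 3 -> length = 2, height = 3
Side view 2 x 3 -> width = 2, height = 3 (consistent)
Top view 2 x 2 -> confirms length = 2, width = 2
The block is 2 x 2 x 3.
Total unit cubes = 2 * 2 * 3 = 12
12 unit cubes


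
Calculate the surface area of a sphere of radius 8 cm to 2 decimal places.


Shape: sphere
Radius r = 8 cm
Formula: SA = 4 * pi * r^2
r^2 = 64
SA = 4 * pi * 64
SA = 256 * pi
SA = 804.25
804.25 cm^2


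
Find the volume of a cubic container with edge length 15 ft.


Shape: cube
Side s = 15 ft
Formula: V = s^3
V = 15 * 15 * 15
V = 225 * 15
V = 3375
3375 ft^3


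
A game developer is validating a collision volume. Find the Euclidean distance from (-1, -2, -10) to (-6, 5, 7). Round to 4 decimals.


3D distance between two points
P1 = (-1, -2, -10), P2 = (-6, 5, 7)
Formula: d = sqrt((x2-x1)^2 + (y2-y1)^2 + (z2-z1)^2)
dx = -6 - -1 = -5
dy = 5 - -2 = 7
dz = 7 - -10 = 17
dx^2 + dy^2 + dz^2 = 25 + 49 + 289 = 363
d = sqrt(363)
d = 19.0526
19.0526 units


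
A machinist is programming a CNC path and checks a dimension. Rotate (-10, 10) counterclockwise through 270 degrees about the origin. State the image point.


Transformation: rotation about the origin
Original point: (-10, 10)
Rule for 270 deg counterclockwise: (x, y) -> (y, -x)
Apply: (-10, 10) -> (10, 10)
(10, 10)


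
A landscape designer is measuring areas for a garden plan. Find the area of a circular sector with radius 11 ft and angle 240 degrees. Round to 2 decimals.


Shape: circular sector
Radius r = 11 ft, Angle = 240 degrees
Formula: A = (angle/360) * pi * r^2
r^2 = 121
Fraction of circle = 240/360
A = (240/360) * pi * 121
A = 80.666667 * pi
A = 253.42
253.42 ft^2


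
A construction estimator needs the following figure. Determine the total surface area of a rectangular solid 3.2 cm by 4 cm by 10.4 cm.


Shape: rectangular prism
l = 3.2 cm, w = 4 cm, h = 10.4 cm
Formula: SA = 2(lw + lh + wh)
lw = 12.8, lh = 33.28, wh = 41.6
lw + lh + wh = 87.68
SA = 2 * 87.68
SA = 175.36
175.36 cm^2


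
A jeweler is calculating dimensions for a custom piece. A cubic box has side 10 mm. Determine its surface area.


Shape: cube
Side s = 10 mm
A cube has 6 square faces.
Formula: SA = 6 * s^2
s^2 = 100
SA = 6 * 100
SA = 600
600 mm^2


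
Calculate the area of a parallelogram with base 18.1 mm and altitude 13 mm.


Shape: parallelogram
Base b = 18.1 mm, Height h = 13 mm
Formula: A = b * h
A = 18.1 * 13
A = 235.3
235.3 mm^2


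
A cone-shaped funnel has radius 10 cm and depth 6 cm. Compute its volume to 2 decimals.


Shape: cone
Radius r = 10 cm, Height h = 6 cm
Formula: V = (1/3) * pi * r^2 * h
r^2 = 100
pi * r^2 * h = pi * 100 * 6 = 600 * pi
V = 600 * pi / 3
V = 628.32
628.32 cm^3


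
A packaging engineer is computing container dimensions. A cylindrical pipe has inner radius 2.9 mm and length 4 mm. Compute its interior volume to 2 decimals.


Shape: cylinder
Radius r = 2.9 mm, Height h = 4 mm
Formula: V = pi * r^2 * h
r^2 = 8.41
V = pi * 8.41 * 4
V = 33.64 * pi
V = 105.68
105.68 mm^3


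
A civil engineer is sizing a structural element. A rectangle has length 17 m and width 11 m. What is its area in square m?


Shape: rectangle
Length l = 17 m, Width w = 11 m
Formula: A = l * w
A = 17 * 11
A = 187
187 m^2


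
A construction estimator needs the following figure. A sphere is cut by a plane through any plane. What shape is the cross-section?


Solid: sphere
Cutting plane: through any plane
Visualize the intersection of the plane with the solid's surface.
The boundary of the cut region is a circle.
circle


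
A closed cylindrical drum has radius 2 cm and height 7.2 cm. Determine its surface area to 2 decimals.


Shape: closed cylinder
Radius r = 2 cm, Height h = 7.2 cm
Formula: SA = 2*pi*r^2 + 2*pi*r*h = 2*pi*r*(r + h)
r + h = 9.2
2 * r * (r + h) = 2 * 2 * 9.2 = 36.8
SA = 36.8 * pi
SA = 115.61
115.61 cm^2


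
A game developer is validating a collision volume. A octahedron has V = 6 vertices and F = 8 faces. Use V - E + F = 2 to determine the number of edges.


Polyhedron: octahedron
Euler's formula for convex polyhedra: V - E + F = 2
Given: V = 6 vertices and F = 8 faces
Solve for E:
E = V + F - 2 = 6 + 8 - 2 = 12
12 edges


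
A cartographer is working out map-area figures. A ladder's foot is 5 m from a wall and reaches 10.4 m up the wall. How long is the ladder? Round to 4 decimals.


Shape: right triangle
Legs a = 5 m, b = 10.4 m
Formula: c = sqrt(a^2 + b^2)
a^2 = 25, b^2 = 108.16
a^2 + b^2 = 133.16
c = sqrt(133.16)
c = 11.5395
11.5395 m


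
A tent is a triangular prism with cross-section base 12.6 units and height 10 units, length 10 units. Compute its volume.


Shape: triangular prism
Triangle base = 12.6 units, triangle height = 10 units, prism length L = 10 units
Formula: V = (1/2 * b * h_tri) * L
Cross-section area = 0.5 * 12.6 * 10 = 63
V = 63 * 10
V = 630
630 units^3


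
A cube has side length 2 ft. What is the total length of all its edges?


Shape: cube
Side s = 2 ft
A cube has 12 edges, all equal.
Formula: total edge length = 12 * s
Total = 12 * 2
Total = 24
24 ft


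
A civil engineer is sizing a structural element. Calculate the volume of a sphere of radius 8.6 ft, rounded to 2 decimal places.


Shape: sphere
Radius r = 8.6 ft
Formula: V = (4/3) * pi * r^3
r^3 = 636.056
(4/3) * 636.056 = 848.074667
V = 848.074667 * pi
V = 2664.31
2664.31 ft^3


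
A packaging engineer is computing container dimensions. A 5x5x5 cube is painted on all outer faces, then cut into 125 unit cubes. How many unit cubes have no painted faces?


Large cube: 5 x 5 x 5, cut into unit cubes.
n = 5, so n - 2 = 3
Unpainted cubes form the interior (n - 2)^3 block.
(n - 2)^3 = 3^3 = 27
27 unit cubes


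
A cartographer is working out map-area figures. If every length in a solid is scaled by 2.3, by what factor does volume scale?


Linear scale factor k = 2.3
Rule: under a linear scaling by k, volumes scale by k^3.
k^3 = 2.3 * 2.3 * 2.3
k^3 = 5.29 * 2.3
k^3 = 12.167
Volume scales by a factor of 12.167.
12.167 (dimensionless)


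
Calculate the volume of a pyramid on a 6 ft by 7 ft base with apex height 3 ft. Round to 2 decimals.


Shape: rectangular pyramid
Base: 6 ft x 7 ft, Height h = 3 ft
Formula: V = (1/3) * base_area * h
base_area = 6 * 7 = 42
base_area * h = 42 * 3 = 126
V = 126 / 3
V = 42
42 ft^3


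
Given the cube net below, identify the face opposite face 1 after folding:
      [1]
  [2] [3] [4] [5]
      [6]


Net: cross layout. Take square 3 as the base (bottom).
Fold the four squares in the horizontal row up around 3: 2 -> left, 4 -> right, 5 wraps to the top.
Fold 1 and 6 up from 3: 1 -> back, 6 -> front.
Opposite pairs are therefore: (1, 6), (2, 4), (3, 5).
Face 1 is opposite face 6.
face 6


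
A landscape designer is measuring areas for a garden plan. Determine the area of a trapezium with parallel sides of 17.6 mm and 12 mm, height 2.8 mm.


Shape: trapezoid
Parallel sides a = 17.6 mm, b = 12 mm; Height h = 2.8 mm
Formula: A = (a + b) * h / 2
a + b = 17.6 + 12 = 29.6
A = 29.6 * 2.8 / 2
A = 82.88 / 2
A = 41.44
41.44 mm^2


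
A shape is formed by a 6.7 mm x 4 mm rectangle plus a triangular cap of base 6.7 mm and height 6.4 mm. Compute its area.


Composite shape: rectangle + triangle
Rectangle area = 6.7 * 4 = 26.8
Triangle area = 0.5 * 6.7 * 6.4 = 21.44
Total = 26.8 + 21.44
Total = 48.24
48.24 mm^2


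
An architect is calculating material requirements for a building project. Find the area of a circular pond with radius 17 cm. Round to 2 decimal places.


Shape: circle
Radius r = 17 cm
Formula: A = pi * r^2
r^2 = 17^2 = 289
A = pi * 289
A = 907.92
907.92 cm^2


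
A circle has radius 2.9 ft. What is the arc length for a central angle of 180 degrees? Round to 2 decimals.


Shape: circular arc
Radius r = 2.9 ft, Angle = 180 degrees
Formula: L = (angle/360) * 2 * pi * r
2 * pi * r = 5.8 * pi
L = (180/360) * 5.8 * pi
L = 2.9 * pi
L = 9.11
9.11 ft


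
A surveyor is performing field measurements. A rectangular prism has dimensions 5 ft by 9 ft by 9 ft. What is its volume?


Shape: rectangular prism
l = 5 ft, w = 9 ft, h = 9 ft
Formula: V = l * w * h
V = 5 * 9 * 9
V = 45 * 9
V = 405
405 ft^3


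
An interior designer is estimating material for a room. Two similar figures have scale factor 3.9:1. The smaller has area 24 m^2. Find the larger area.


Linear scale factor k = 3.9
Original area = 24 m^2
Rule: under a linear scaling by k, areas scale by k^2.
k^2 = 3.9^2 = 15.21
New area = 24 * 15.21
New area = 365.04
365.04 m^2


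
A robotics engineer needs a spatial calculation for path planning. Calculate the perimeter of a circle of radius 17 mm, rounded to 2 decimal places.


Shape: circle
Radius r = 17 mm
Formula: C = 2 * pi * r
C = 2 * pi * 17
C = 34 * pi
C = 106.81
106.81 mm


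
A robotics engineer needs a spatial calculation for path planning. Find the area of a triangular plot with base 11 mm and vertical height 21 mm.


Shape: triangle
Base b = 11 mm, Height h = 21 mm
Formula: A = (1/2) * b * h
A = 0.5 * 11 * 21
A = 0.5 * 231
A = 115.5
115.5 mm^2


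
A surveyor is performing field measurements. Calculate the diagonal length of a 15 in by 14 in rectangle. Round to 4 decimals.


Shape: rectangle (diagonal via Pythagoras)
Sides: 15 in and 14 in
Formula: d = sqrt(l^2 + w^2)
l^2 = 225, w^2 = 196
l^2 + w^2 = 421
d = sqrt(421)
d = 20.5183
20.5183 in


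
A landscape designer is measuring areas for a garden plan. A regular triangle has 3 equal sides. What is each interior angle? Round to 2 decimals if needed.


Shape: regular triangle (3 sides)
Formula: interior angle = (n - 2) * 180 / n
(n - 2) = 1
(n - 2) * 180 = 180
angle = 180 / 3
angle = 60
60 degrees


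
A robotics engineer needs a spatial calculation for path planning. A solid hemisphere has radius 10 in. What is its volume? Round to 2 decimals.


Shape: hemisphere (half of a sphere)
Radius r = 10 in
Formula: V = (1/2) * (4/3) * pi * r^3 = (2/3) * pi * r^3
r^3 = 1000
(2/3) * 1000 = 666.666667
V = 666.666667 * pi
V = 2094.4
2094.4 in^3


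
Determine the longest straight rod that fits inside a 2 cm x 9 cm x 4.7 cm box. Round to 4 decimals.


Shape: rectangular box (space diagonal)
l = 2 cm, w = 9 cm, h = 4.7 cm
Visualize: the diagonal of the base, then a right triangle with that diagonal and the height.
Formula: d = sqrt(l^2 + w^2 + h^2)
l^2 + w^2 + h^2 = 4 + 81 + 22.09 = 107.09
d = sqrt(107.09)
d = 10.3484
10.3484 cm


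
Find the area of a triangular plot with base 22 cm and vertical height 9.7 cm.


Shape: triangle
Base b = 22 cm, Height h = 9.7 cm
Formula: A = (1/2) * b * h
A = 0.5 * 22 * 9.7
A = 0.5 * 213.4
A = 106.7
106.7 cm^2


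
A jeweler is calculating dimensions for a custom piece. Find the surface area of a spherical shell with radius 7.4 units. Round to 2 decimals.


Shape: sphere
Radius r = 7.4 units
Formula: SA = 4 * pi * r^2
r^2 = 54.76
SA = 4 * pi * 54.76
SA = 219.04 * pi
SA = 688.13
688.13 units^2


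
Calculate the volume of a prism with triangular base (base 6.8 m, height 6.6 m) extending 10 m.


Shape: triangular prism
Triangle base = 6.8 m, triangle height = 6.6 m, prism length L = 10 m
Formula: V = (1/2 * b * h_tri) * L
Cross-section area = 0.5 * 6.8 * 6.6 = 22.44
V = 22.44 * 10
V = 224.4
224.4 m^3


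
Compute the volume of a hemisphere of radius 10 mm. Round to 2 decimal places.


Shape: hemisphere (half of a sphere)
Radius r = 10 mm
Formula: V = (1/2) * (4/3) * pi * r^3 = (2/3) * pi * r^3
r^3 = 1000
(2/3) * 1000 = 666.666667
V = 666.666667 * pi
V = 2094.4
2094.4 mm^3


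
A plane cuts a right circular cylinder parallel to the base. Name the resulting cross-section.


Solid: right circular cylinder
Cutting plane: parallel to the base
Visualize the intersection of the plane with the solid's surface.
The boundary of the cut region is a circle.
circle


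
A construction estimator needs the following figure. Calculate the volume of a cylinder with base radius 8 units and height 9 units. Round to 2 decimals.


Shape: cylinder
Radius r = 8 units, Height h = 9 units
Formula: V = pi * r^2 * h
r^2 = 64
V = pi * 64 * 9
V = 576 * pi
V = 1809.56
1809.56 units^3


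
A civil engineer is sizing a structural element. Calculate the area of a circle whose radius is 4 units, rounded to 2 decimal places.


Shape: circle
Radius r = 4 units
Formula: A = pi * r^2
r^2 = 4^2 = 16
A = pi * 16
A = 50.27
50.27 units^2


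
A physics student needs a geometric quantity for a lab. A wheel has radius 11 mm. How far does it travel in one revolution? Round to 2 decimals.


Shape: circle
Radius r = 11 mm
Formula: C = 2 * pi * r
C = 2 * pi * 11
C = 22 * pi
C = 69.12
69.12 mm


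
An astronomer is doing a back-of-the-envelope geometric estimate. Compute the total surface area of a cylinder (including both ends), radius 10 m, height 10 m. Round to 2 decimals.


Shape: closed cylinder
Radius r = 10 m, Height h = 10 m
Formula: SA = 2*pi*r^2 + 2*pi*r*h = 2*pi*r*(r + h)
r + h = 20
2 * r * (r + h) = 2 * 10 * 20 = 400
SA = 400 * pi
SA = 1256.64
1256.64 m^2


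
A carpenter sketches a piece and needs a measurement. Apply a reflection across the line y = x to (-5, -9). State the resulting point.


Transformation: reflection
Original point: (-5, -9)
Rule for reflection over y = x: (x, y) -> (y, x)
Apply: (-5, -9) -> (-9, -5)
(-9, -5)


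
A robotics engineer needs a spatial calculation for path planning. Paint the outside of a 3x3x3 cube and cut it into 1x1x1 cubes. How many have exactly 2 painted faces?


Large cube: 3 x 3 x 3, cut into unit cubes.
n = 3, so n - 2 = 1
Cubes with 2 painted faces lie along the edges, excluding corners.
A cube has 12 edges; each contributes (n - 2) = 1 such cubes.
Count = 12 * 1 = 12
12 unit cubes


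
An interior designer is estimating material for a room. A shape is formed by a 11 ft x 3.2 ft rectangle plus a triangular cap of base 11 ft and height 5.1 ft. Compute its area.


Composite shape: rectangle + triangle
Rectangle area = 11 * 3.2 = 35.2
Triangle area = 0.5 * 11 * 5.1 = 28.05
Total = 35.2 + 28.05
Total = 63.25
63.25 ft^2
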